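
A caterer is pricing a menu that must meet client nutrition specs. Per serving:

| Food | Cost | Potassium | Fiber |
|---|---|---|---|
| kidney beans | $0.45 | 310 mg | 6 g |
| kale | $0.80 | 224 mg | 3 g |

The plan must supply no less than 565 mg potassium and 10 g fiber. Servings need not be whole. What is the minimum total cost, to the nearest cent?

$0.82

Two binding constraints pin down two serving amounts, so the optimal mix uses at most two foods. The candidates are each food alone (scaled to the tighter of potassium/fiber) and each pair with both constraints tight.
kidney beans only: max(565/310, 10/6) = 1.823 servings → $0.82.
kale only: max(565/224, 10/3) = 3.333 servings → $2.67.
kidney beans + kale with both tight: 1.316 servings and 0.7005 servings → $1.15.
Cheapest feasible corner: $0.82.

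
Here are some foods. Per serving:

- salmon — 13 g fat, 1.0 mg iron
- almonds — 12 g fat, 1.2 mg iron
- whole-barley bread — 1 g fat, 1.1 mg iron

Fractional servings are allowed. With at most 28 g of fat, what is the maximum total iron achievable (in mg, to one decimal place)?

30.8 mg

Iron per g fat: whole-barley bread 1.1, almonds 0.1, salmon 0.07692.
With no serving limits, spend the whole fat allowance on whole-barley bread: 28 g / 1 g × 1.1 mg = 30.8 mg.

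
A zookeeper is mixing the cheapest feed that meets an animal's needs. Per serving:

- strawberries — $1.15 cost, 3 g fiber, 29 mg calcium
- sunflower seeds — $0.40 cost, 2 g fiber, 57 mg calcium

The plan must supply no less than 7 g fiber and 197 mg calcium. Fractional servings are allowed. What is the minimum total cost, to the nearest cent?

$1.40

At the optimum either one food covers both requirements or two foods hit both targets exactly; no other combination can be cheaper.
strawberries only: max(7/3, 197/29) = 6.793 servings → $7.81.
sunflower seeds only: max(7/2, 197/57) = 3.5 servings → $1.40.
strawberries + sunflower seeds with both tight: 0.04425 servings and 3.434 servings → $1.42.
The minimum over all feasible corners is $1.40.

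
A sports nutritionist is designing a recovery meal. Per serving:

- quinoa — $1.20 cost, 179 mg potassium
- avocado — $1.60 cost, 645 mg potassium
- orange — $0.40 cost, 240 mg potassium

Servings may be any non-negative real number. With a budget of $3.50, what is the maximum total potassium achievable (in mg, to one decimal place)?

2100.0 mg

Potassium per dollar: orange 600, avocado 403.1, quinoa 149.2.
With no serving limits, spend the whole cost allowance on orange: $3.50 / $0.40 × 240 mg = 2100.0 mg.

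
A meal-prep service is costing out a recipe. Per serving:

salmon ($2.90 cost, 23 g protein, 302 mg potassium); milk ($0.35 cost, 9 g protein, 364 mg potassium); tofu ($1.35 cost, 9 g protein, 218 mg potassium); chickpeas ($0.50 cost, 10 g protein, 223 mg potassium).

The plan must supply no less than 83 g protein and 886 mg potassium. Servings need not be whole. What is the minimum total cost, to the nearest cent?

Minimising a linear cost over {protein ≥ 83, potassium ≥ 886, servings ≥ 0} — the optimum is at a vertex, using one or two foods.
salmon only: max(83/23, 886/302) = 3.609 servings → $10.47.
milk only: max(83/9, 886/364) = 9.222 servings → $3.23.
tofu only: max(83/9, 886/218) = 9.222 servings → $12.45.
chickpeas only: max(83/10, 886/223) = 8.3 servings → $4.15.
salmon + milk: intersection lies outside the first quadrant.
salmon + tofu: intersection lies outside the first quadrant.
salmon + chickpeas: the both-tight solution has a negative serving — not a feasible corner.
milk + tofu with both targets exact would need a negative amount; discard.
milk + chickpeas: the both-tight solution has a negative serving — not a feasible corner.
tofu + chickpeas with both targets exact would need a negative amount; discard.
The minimum over all feasible corners is $3.23.

$3.23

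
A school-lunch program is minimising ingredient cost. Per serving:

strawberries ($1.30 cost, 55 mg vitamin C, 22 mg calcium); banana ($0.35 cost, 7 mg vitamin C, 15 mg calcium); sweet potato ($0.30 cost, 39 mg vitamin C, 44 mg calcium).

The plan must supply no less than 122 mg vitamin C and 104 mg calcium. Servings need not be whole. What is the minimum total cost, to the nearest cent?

$0.94

This is a tiny linear program; its minimum lies at a vertex of the feasible set. List the vertices and price them.
strawberries only: max(122/55, 104/22) = 4.727 servings → $6.15.
banana only: max(122/7, 104/15) = 17.43 servings → $6.10.
sweet potato only: max(122/39, 104/44) = 3.128 servings → $0.94.
strawberries + banana with both tight: 1.642 servings and 4.525 servings → $3.72.
strawberries + sweet potato with both tight: 0.8399 servings and 1.944 servings → $1.68.
banana + sweet potato: intersection lies outside the first quadrant.
The minimum over all feasible corners is $0.94.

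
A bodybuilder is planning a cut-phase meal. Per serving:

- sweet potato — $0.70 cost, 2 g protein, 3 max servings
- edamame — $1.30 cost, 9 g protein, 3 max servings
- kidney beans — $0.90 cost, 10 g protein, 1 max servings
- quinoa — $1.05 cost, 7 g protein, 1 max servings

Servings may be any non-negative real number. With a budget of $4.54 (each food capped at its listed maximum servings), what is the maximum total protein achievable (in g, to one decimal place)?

Protein per dollar: kidney beans 11.11, edamame 6.923, quinoa 6.667, sweet potato 2.857.
Take 1 serving of kidney beans: spends $0.90, +10.0 g protein (running total 10.0 g).
Take 2.8 servings of edamame: spends $3.64, +25.2 g protein (running total 35.2 g).
Filling greedily by protein-per-dollar is optimal for one linear limit, giving 35.2 g.

35.2 g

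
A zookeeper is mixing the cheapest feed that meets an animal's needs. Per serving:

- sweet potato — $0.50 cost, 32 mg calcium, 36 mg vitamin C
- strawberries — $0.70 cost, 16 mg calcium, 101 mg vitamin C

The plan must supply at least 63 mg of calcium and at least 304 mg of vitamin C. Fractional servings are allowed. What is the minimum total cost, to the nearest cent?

$2.25

Two binding constraints pin down two serving amounts, so the optimal mix uses at most two foods. The candidates are each food alone (scaled to the tighter of calcium/vitamin C) and each pair with both constraints tight.
sweet potato only: max(63/32, 304/36) = 8.444 servings → $4.22.
strawberries only: max(63/16, 304/101) = 3.938 servings → $2.76.
sweet potato + strawberries with both tight: 0.5644 servings and 2.809 servings → $2.25.
The minimum over all feasible corners is $2.25.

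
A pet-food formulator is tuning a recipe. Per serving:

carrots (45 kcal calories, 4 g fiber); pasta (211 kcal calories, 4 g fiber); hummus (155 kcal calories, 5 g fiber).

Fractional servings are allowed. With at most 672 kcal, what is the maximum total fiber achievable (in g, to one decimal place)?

Fiber per kcal: carrots 0.08889, hummus 0.03226, pasta 0.01896.
With no serving limits, spend the whole calories allowance on carrots: 672 kcal / 45 kcal × 4 g = 59.7 g.

59.7 g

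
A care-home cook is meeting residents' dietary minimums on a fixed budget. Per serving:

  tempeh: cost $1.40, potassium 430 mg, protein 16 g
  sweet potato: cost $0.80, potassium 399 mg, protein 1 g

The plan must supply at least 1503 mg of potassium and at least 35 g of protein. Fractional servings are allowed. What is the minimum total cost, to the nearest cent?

A basic optimal solution has at most two foods positive. Try each food alone and each pair with both targets met exactly.
tempeh only: max(1503/430, 35/16) = 3.495 servings → $4.89.
sweet potato only: max(1503/399, 35/1) = 35 servings → $28.00.
tempeh + sweet potato with both tight: 2.093 servings and 1.511 servings → $4.14.
So the least-cost plan costs $4.14.

$4.14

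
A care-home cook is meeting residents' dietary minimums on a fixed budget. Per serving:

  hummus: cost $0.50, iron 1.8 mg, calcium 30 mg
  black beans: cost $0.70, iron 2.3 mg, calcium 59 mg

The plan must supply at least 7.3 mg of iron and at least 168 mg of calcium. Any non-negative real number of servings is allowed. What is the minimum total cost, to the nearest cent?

$2.16

For a min-cost LP with two ≥-constraints, a basic feasible solution has at most two positive variables.
hummus only: max(7.3/1.8, 168/30) = 5.6 servings → $2.80.
black beans only: max(7.3/2.3, 168/59) = 3.174 servings → $2.22.
hummus + black beans with both tight: 1.191 servings and 2.242 servings → $2.16.
The minimum over all feasible corners is $2.16.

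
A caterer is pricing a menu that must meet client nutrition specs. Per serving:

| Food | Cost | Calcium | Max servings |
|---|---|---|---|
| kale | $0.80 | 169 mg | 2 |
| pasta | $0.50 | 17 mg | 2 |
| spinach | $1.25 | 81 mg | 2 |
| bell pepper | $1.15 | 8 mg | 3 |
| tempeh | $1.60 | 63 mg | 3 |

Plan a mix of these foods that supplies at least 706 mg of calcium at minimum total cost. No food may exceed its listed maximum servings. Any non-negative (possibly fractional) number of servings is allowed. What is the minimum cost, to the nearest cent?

Cost per mg of calcium: kale $0.0047, spinach $0.0154, tempeh $0.0254, pasta $0.0294, bell pepper $0.1437.
Take 2 servings of kale: +338.0 mg calcium for $1.60 (total $1.60, still need 368.0 mg).
Take 2 servings of spinach: +162.0 mg calcium for $2.50 (total $4.10, still need 206.0 mg).
Take 3 servings of tempeh: +189.0 mg calcium for $4.80 (total $8.90, still need 17.0 mg).
Take 1 serving of pasta: +17.0 mg calcium for $0.50 (total $9.40, still need 0.0 mg).
Greedy by cheapest-per-mg is optimal for a single linear constraint, so the minimum cost is $9.40.

$9.40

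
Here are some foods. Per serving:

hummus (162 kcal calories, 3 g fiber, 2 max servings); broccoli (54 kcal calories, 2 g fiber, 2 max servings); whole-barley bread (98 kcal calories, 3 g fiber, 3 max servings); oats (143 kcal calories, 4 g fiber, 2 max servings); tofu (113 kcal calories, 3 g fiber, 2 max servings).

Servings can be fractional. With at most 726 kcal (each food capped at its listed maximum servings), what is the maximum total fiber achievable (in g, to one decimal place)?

Fiber per kcal: broccoli 0.03704, whole-barley bread 0.03061, oats 0.02797, tofu 0.02655, hummus 0.01852.
Take 2 servings of broccoli: uses 108 kcal, +4.0 g fiber (running total 4.0 g).
Take 3 servings of whole-barley bread: uses 294 kcal, +9.0 g fiber (running total 13.0 g).
Take 2 servings of oats: uses 286 kcal, +8.0 g fiber (running total 21.0 g).
Take 0.3363 servings of tofu: uses 38 kcal, +1.0 g fiber (running total 22.0 g).
Filling greedily by fiber-per-kcal is optimal for one linear limit, giving 22.0 g.

22.0 g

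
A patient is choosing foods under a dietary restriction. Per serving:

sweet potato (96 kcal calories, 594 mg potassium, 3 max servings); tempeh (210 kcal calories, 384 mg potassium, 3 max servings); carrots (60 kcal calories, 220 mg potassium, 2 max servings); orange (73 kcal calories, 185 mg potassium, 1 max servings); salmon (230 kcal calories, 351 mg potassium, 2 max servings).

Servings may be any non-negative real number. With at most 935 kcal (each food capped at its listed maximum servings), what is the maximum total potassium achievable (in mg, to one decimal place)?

3237.2 mg

Potassium per kcal: sweet potato 6.188, carrots 3.667, orange 2.534, tempeh 1.829, salmon 1.526.
Take 3 servings of sweet potato: uses 288 kcal, +1782.0 mg potassium (running total 1782.0 mg).
Take 2 servings of carrots: uses 120 kcal, +440.0 mg potassium (running total 2222.0 mg).
Take 1 serving of orange: uses 73 kcal, +185.0 mg potassium (running total 2407.0 mg).
Take 2.162 servings of tempeh: uses 454 kcal, +830.2 mg potassium (running total 3237.2 mg).
Filling greedily by potassium-per-kcal is optimal for one linear limit, giving 3237.2 mg.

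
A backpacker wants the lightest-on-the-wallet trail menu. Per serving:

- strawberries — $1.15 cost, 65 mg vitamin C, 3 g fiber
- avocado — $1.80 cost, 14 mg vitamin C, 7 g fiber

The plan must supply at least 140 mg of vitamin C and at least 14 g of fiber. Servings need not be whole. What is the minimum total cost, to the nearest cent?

$4.32

With two linear requirements the optimum uses one or two foods; enumerate the corners.
strawberries only: max(140/65, 14/3) = 4.667 servings → $5.37.
avocado only: max(140/14, 14/7) = 10 servings → $18.00.
strawberries + avocado with both tight: 1.898 servings and 1.186 servings → $4.32.
Cheapest feasible corner: $4.32.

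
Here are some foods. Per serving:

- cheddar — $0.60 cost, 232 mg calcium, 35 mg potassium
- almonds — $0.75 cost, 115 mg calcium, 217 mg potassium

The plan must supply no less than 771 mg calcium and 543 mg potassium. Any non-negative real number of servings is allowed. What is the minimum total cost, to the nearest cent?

With two linear requirements the optimum uses one or two foods; enumerate the corners.
cheddar only: max(771/232, 543/35) = 15.51 servings → $9.31.
almonds only: max(771/115, 543/217) = 6.704 servings → $5.03.
cheddar + almonds with both tight: 2.264 servings and 2.137 servings → $2.96.
Cheapest feasible corner: $2.96.

$2.96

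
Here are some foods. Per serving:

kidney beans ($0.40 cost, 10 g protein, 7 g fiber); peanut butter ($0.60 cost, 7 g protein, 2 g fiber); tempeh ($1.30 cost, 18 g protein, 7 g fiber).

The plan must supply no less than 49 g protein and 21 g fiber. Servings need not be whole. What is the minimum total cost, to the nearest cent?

For a min-cost LP with two ≥-constraints, a basic feasible solution has at most two positive variables.
kidney beans only: max(49/10, 21/7) = 4.9 servings → $1.96.
peanut butter only: max(49/7, 21/2) = 10.5 servings → $6.30.
tempeh only: max(49/18, 21/7) = 3 servings → $3.90.
kidney beans + peanut butter with both tight: 1.69 servings and 4.586 servings → $3.43.
kidney beans + tempeh with both tight: 0.625 servings and 2.375 servings → $3.34.
peanut butter + tempeh: intersection lies outside the first quadrant.
So the least-cost plan costs $1.96.

$1.96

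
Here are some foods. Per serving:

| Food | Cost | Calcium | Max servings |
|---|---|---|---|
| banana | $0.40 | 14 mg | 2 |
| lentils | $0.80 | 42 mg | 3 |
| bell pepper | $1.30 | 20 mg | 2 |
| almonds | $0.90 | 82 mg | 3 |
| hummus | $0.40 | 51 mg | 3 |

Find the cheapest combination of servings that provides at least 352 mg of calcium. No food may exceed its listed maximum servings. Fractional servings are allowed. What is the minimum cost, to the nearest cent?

Cost per mg of calcium: hummus $0.0078, almonds $0.0110, lentils $0.0190, banana $0.0286, bell pepper $0.0650.
Take 3 servings of hummus: +153.0 mg calcium for $1.20 (total $1.20, still need 199.0 mg).
Take 2.427 servings of almonds: +199.0 mg calcium for $2.18 (total $3.38, still need 0.0 mg).
Greedy by cheapest-per-mg is optimal for a single linear constraint, so the minimum cost is $3.38.

$3.38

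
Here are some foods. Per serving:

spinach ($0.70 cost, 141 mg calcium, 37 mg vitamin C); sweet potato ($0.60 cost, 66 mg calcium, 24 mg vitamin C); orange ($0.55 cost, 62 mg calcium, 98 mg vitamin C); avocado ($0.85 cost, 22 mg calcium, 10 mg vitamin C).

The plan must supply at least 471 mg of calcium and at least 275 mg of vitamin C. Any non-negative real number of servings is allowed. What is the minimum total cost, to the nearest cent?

$2.79

spinach only: max(471/141, 275/37) = 7.432 servings → $5.20.
sweet potato only: max(471/66, 275/24) = 11.46 servings → $6.88.
orange only: max(471/62, 275/98) = 7.597 servings → $4.18.
avocado only: max(471/22, 275/10) = 27.5 servings → $23.38.
spinach + sweet potato with both targets exact would need a negative amount; discard.
spinach + orange with both tight: 2.526 servings and 1.852 servings → $2.79.
spinach + avocado: the both-tight solution has a negative serving — not a feasible corner.
sweet potato + orange with both tight: 5.845 servings and 1.375 servings → $4.26.
sweet potato + avocado: intersection lies outside the first quadrant.
orange + avocado with both tight: 0.8724 servings and 18.95 servings → $16.59.
Cheapest feasible corner: $2.79.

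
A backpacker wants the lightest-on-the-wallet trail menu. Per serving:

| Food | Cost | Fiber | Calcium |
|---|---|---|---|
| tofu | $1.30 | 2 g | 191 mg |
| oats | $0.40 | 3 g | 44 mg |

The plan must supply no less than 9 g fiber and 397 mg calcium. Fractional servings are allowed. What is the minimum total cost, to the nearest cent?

Check every corner: each single food scaled to meet both minima, and each pair solved so both constraints bind.
tofu only: max(9/2, 397/191) = 4.5 servings → $5.85.
oats only: max(9/3, 397/44) = 9.023 servings → $3.61.
tofu + oats with both tight: 1.639 servings and 1.907 servings → $2.89.
So the least-cost plan costs $2.89.

$2.89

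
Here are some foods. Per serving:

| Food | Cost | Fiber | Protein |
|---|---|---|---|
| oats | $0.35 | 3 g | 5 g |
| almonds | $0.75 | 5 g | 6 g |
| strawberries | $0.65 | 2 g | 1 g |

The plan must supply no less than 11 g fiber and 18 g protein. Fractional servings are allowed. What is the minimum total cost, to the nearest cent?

$1.28

Compare the cost at each extreme point of the feasible region.
oats only: max(11/3, 18/5) = 3.667 servings → $1.28.
almonds only: max(11/5, 18/6) = 3 servings → $2.25.
strawberries only: max(11/2, 18/1) = 18 servings → $11.70.
oats + almonds with both tight: 3.429 servings and 0.1429 servings → $1.31.
oats + strawberries with both tight: 3.571 servings and 0.1429 servings → $1.34.
almonds + strawberries with both targets exact would need a negative amount; discard.
The minimum over all feasible corners is $1.28.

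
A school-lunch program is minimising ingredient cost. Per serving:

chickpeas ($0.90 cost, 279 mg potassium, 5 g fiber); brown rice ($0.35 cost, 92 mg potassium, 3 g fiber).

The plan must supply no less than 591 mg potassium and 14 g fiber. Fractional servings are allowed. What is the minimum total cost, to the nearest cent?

An LP optimum is at a vertex; with two nutrient constraints at most two foods are used. Check each candidate.
chickpeas only: max(591/279, 14/5) = 2.8 servings → $2.52.
brown rice only: max(591/92, 14/3) = 6.424 servings → $2.25.
chickpeas + brown rice with both tight: 1.286 servings and 2.523 servings → $2.04.
So the least-cost plan costs $2.04.

$2.04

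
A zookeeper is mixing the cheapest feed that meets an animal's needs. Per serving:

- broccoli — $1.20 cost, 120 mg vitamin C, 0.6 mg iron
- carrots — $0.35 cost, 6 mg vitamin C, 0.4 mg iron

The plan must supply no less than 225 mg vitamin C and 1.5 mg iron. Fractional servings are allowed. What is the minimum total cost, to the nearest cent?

$2.54

For a min-cost LP with two ≥-constraints, a basic feasible solution has at most two positive variables.
broccoli only: max(225/120, 1.5/0.6) = 2.5 servings → $3.00.
carrots only: max(225/6, 1.5/0.4) = 37.5 servings → $13.12.
broccoli + carrots with both tight: 1.824 servings and 1.014 servings → $2.54.
Cheapest feasible corner: $2.54.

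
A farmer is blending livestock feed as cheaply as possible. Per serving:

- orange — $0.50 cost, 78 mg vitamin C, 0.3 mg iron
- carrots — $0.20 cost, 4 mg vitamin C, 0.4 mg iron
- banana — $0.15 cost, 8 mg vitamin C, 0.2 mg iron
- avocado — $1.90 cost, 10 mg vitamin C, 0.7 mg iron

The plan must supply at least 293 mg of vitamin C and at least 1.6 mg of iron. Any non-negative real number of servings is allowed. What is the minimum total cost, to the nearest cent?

This is a tiny linear program; its minimum lies at a vertex of the feasible set. List the vertices and price them.
orange only: max(293/78, 1.6/0.3) = 5.333 servings → $2.67.
carrots only: max(293/4, 1.6/0.4) = 73.25 servings → $14.65.
banana only: max(293/8, 1.6/0.2) = 36.62 servings → $5.49.
avocado only: max(293/10, 1.6/0.7) = 29.3 servings → $55.67.
orange + carrots with both tight: 3.693 servings and 1.23 servings → $2.09.
orange + banana with both tight: 3.47 servings and 2.795 servings → $2.15.
orange + avocado with both tight: 3.665 servings and 0.7151 servings → $3.19.
carrots + banana: intersection lies outside the first quadrant.
carrots + avocado: the both-tight solution has a negative serving — not a feasible corner.
banana + avocado: the both-tight solution has a negative serving — not a feasible corner.
The minimum over all feasible corners is $2.09.

$2.09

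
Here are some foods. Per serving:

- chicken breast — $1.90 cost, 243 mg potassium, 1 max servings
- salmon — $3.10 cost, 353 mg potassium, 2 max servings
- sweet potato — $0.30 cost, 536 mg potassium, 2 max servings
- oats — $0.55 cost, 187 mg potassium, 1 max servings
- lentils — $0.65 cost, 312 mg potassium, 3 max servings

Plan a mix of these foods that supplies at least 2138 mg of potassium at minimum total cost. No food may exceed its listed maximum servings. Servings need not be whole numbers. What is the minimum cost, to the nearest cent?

$2.93

Cost per mg of potassium: sweet potato $0.0006, lentils $0.0021, oats $0.0029, chicken breast $0.0078, salmon $0.0088.
Take 2 servings of sweet potato: +1072.0 mg potassium for $0.60 (total $0.60, still need 1066.0 mg).
Take 3 servings of lentils: +936.0 mg potassium for $1.95 (total $2.55, still need 130.0 mg).
Take 0.6952 servings of oats: +130.0 mg potassium for $0.38 (total $2.93, still need 0.0 mg).
Filling from the cheapest source first is optimal under one linear minimum: $2.93.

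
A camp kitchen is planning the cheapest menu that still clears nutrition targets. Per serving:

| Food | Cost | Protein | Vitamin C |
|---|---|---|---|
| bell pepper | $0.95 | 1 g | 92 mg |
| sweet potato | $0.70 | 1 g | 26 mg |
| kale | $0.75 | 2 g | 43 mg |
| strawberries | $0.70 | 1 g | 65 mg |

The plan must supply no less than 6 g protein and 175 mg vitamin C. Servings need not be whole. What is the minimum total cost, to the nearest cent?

A basic optimal solution has at most two foods positive. Try each food alone and each pair with both targets met exactly.
bell pepper only: max(6/1, 175/92) = 6 servings → $5.70.
sweet potato only: max(6/1, 175/26) = 6.731 servings → $4.71.
kale only: max(6/2, 175/43) = 4.07 servings → $3.05.
strawberries only: max(6/1, 175/65) = 6 servings → $4.20.
bell pepper + sweet potato with both tight: 0.2879 servings and 5.712 servings → $4.27.
bell pepper + kale with both tight: 0.6525 servings and 2.674 servings → $2.63.
bell pepper + strawberries: intersection lies outside the first quadrant.
sweet potato + kale: the both-tight solution has a negative serving — not a feasible corner.
sweet potato + strawberries with both tight: 5.513 servings and 0.4872 servings → $4.20.
kale + strawberries with both tight: 2.471 servings and 1.057 servings → $2.59.
The minimum over all feasible corners is $2.59.

$2.59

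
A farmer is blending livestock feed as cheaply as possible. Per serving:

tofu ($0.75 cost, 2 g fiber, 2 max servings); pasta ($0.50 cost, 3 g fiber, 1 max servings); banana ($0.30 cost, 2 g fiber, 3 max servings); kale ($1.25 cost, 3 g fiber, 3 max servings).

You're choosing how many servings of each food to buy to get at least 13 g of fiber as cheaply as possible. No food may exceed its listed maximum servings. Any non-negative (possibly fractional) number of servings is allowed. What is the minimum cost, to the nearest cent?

Cost per g of fiber: banana $0.1500, pasta $0.1667, tofu $0.3750, kale $0.4167.
Take 3 servings of banana: +6.0 g fiber for $0.90 (total $0.90, still need 7.0 g).
Take 1 serving of pasta: +3.0 g fiber for $0.50 (total $1.40, still need 4.0 g).
Take 2 servings of tofu: +4.0 g fiber for $1.50 (total $2.90, still need 0.0 g).
Greedy by cheapest-per-g is optimal for a single linear constraint, so the minimum cost is $2.90.

$2.90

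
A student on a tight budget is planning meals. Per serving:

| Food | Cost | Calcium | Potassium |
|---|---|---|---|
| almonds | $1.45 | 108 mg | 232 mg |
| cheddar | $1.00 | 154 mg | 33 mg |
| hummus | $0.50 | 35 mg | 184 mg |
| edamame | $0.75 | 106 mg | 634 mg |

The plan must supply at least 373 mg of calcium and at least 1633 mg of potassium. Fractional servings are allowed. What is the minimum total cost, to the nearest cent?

almonds only: max(373/108, 1633/232) = 7.039 servings → $10.21.
cheddar only: max(373/154, 1633/33) = 49.48 servings → $49.48.
hummus only: max(373/35, 1633/184) = 10.66 servings → $5.33.
edamame only: max(373/106, 1633/634) = 3.519 servings → $2.64.
almonds + cheddar with both targets exact would need a negative amount; discard.
almonds + hummus with both tight: 0.9766 servings and 7.644 servings → $5.24.
almonds + edamame with both tight: 1.444 servings and 2.047 servings → $3.63.
cheddar + hummus with both tight: 0.4222 servings and 8.799 servings → $4.82.
cheddar + edamame with both tight: 0.6733 servings and 2.541 servings → $2.58.
hummus + edamame: the both-tight solution has a negative serving — not a feasible corner.
The minimum over all feasible corners is $2.58.

$2.58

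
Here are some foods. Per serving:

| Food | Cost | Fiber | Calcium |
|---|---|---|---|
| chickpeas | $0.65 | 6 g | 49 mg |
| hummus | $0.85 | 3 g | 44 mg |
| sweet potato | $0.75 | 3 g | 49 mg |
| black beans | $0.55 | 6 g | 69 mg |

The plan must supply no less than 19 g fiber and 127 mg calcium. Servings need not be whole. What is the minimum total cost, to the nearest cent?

An LP optimum is at a vertex; with two nutrient constraints at most two foods are used. Check each candidate.
chickpeas only: max(19/6, 127/49) = 3.167 servings → $2.06.
hummus only: max(19/3, 127/44) = 6.333 servings → $5.38.
sweet potato only: max(19/3, 127/49) = 6.333 servings → $4.75.
black beans only: max(19/6, 127/69) = 3.167 servings → $1.74.
chickpeas + hummus: intersection lies outside the first quadrant.
chickpeas + sweet potato: intersection lies outside the first quadrant.
chickpeas + black beans: the both-tight solution has a negative serving — not a feasible corner.
hummus + sweet potato with both targets exact would need a negative amount; discard.
hummus + black beans with both targets exact would need a negative amount; discard.
sweet potato + black beans: intersection lies outside the first quadrant.
The minimum over all feasible corners is $1.74.

$1.74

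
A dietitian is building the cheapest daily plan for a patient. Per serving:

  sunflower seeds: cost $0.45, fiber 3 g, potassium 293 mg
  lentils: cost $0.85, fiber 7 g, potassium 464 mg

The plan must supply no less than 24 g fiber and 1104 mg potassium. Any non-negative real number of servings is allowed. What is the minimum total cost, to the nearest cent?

At the optimum either one food covers both requirements or two foods hit both targets exactly; no other combination can be cheaper.
sunflower seeds only: max(24/3, 1104/293) = 8 servings → $3.60.
lentils only: max(24/7, 1104/464) = 3.429 servings → $2.91.
sunflower seeds + lentils with both targets exact would need a negative amount; discard.
The minimum over all feasible corners is $2.91.

$2.91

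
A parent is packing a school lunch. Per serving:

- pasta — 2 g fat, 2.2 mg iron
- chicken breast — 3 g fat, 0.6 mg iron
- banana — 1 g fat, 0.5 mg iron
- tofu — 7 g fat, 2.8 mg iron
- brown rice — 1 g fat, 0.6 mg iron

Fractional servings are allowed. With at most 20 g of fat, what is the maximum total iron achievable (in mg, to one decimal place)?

Iron per g fat: pasta 1.1, brown rice 0.6, banana 0.5, tofu 0.4, chicken breast 0.2.
With no serving limits, spend the whole fat allowance on pasta: 20 g / 2 g × 2.2 mg = 22.0 mg.

22.0 mg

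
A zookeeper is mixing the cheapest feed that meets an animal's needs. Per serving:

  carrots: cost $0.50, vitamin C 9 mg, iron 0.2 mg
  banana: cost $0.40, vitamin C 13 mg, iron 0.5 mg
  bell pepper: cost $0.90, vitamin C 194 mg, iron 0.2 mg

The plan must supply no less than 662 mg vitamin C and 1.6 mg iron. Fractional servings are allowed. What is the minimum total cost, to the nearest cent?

For a min-cost LP with two ≥-constraints, a basic feasible solution has at most two positive variables.
carrots only: max(662/9, 1.6/0.2) = 73.56 servings → $36.78.
banana only: max(662/13, 1.6/0.5) = 50.92 servings → $20.37.
bell pepper only: max(662/194, 1.6/0.2) = 8 servings → $7.20.
carrots + banana: intersection lies outside the first quadrant.
carrots + bell pepper with both tight: 4.811 servings and 3.189 servings → $5.28.
banana + bell pepper with both tight: 1.886 servings and 3.286 servings → $3.71.
So the least-cost plan costs $3.71.

$3.71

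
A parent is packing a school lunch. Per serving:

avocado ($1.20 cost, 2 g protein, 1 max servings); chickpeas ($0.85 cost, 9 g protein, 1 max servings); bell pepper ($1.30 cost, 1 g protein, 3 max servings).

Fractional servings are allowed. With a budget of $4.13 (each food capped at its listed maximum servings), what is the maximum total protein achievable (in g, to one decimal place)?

Protein per dollar: chickpeas 10.59, avocado 1.667, bell pepper 0.7692.
Take 1 serving of chickpeas: spends $0.85, +9.0 g protein (running total 9.0 g).
Take 1 serving of avocado: spends $1.20, +2.0 g protein (running total 11.0 g).
Take 1.6 servings of bell pepper: spends $2.08, +1.6 g protein (running total 12.6 g).
Filling greedily by protein-per-dollar is optimal for one linear limit, giving 12.6 g.

12.6 g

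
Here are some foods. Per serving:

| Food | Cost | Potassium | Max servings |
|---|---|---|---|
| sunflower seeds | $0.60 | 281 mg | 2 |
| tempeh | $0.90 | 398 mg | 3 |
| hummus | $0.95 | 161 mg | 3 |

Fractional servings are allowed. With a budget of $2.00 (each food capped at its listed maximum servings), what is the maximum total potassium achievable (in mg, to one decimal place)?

Potassium per dollar: sunflower seeds 468.3, tempeh 442.2, hummus 169.5.
Take 2 servings of sunflower seeds: spends $1.20, +562.0 mg potassium (running total 562.0 mg).
Take 0.8889 servings of tempeh: spends $0.80, +353.8 mg potassium (running total 915.8 mg).
Filling greedily by potassium-per-dollar is optimal for one linear limit, giving 915.8 mg.

915.8 mg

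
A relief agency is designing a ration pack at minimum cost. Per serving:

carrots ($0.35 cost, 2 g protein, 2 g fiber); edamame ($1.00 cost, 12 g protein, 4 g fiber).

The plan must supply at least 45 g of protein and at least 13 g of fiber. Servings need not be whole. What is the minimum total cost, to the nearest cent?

carrots only: max(45/2, 13/2) = 22.5 servings → $7.88.
edamame only: max(45/12, 13/4) = 3.75 servings → $3.75.
carrots + edamame: the both-tight solution has a negative serving — not a feasible corner.
So the least-cost plan costs $3.75.

$3.75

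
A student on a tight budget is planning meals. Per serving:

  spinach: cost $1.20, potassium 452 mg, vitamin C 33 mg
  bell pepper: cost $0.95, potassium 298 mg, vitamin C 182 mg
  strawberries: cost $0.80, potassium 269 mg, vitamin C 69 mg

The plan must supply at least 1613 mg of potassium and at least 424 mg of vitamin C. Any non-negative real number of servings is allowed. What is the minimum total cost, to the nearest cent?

spinach only: max(1613/452, 424/33) = 12.85 servings → $15.42.
bell pepper only: max(1613/298, 424/182) = 5.413 servings → $5.14.
strawberries only: max(1613/269, 424/69) = 6.145 servings → $4.92.
spinach + bell pepper with both tight: 2.309 servings and 1.911 servings → $4.59.
spinach + strawberries: intersection lies outside the first quadrant.
bell pepper + strawberries with both tight: 0.09716 servings and 5.889 servings → $4.80.
So the least-cost plan costs $4.59.

$4.59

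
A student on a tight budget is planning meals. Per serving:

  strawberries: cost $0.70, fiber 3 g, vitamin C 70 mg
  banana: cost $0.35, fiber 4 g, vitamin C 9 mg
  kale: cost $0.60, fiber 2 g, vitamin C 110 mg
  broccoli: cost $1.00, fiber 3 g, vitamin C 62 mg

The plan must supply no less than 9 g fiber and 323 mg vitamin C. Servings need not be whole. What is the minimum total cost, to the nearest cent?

Two binding constraints pin down two serving amounts, so the optimal mix uses at most two foods. The candidates are each food alone (scaled to the tighter of fiber/vitamin C) and each pair with both constraints tight.
strawberries only: max(9/3, 323/70) = 4.614 servings → $3.23.
banana only: max(9/4, 323/9) = 35.89 servings → $12.56.
kale only: max(9/2, 323/110) = 4.5 servings → $2.70.
broccoli only: max(9/3, 323/62) = 5.21 servings → $5.21.
strawberries + banana: the both-tight solution has a negative serving — not a feasible corner.
strawberries + kale with both tight: 1.811 servings and 1.784 servings → $2.34.
strawberries + broccoli: the both-tight solution has a negative serving — not a feasible corner.
banana + kale with both tight: 0.8152 servings and 2.87 servings → $2.01.
banana + broccoli: intersection lies outside the first quadrant.
kale + broccoli with both tight: 1.995 servings and 1.67 servings → $2.87.
So the least-cost plan costs $2.01.

$2.01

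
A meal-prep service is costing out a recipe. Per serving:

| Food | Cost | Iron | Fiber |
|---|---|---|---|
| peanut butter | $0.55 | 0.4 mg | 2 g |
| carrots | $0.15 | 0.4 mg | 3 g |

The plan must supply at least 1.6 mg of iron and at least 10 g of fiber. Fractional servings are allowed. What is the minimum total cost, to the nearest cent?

$0.60

This is a tiny linear program; its minimum lies at a vertex of the feasible set. List the vertices and price them.
peanut butter only: max(1.6/0.4, 10/2) = 5 servings → $2.75.
carrots only: max(1.6/0.4, 10/3) = 4 servings → $0.60.
peanut butter + carrots with both tight: 2 servings and 2 servings → $1.40.
Cheapest feasible corner: $0.60.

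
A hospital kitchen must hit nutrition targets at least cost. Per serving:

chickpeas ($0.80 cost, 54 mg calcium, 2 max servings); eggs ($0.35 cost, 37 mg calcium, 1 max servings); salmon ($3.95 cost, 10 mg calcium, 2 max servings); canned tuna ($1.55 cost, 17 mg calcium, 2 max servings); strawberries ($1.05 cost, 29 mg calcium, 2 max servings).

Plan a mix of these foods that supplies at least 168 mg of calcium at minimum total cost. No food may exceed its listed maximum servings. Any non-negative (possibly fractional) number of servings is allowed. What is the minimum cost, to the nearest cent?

$2.78

Cost per mg of calcium: eggs $0.0095, chickpeas $0.0148, strawberries $0.0362, canned tuna $0.0912, salmon $0.3950.
Take 1 serving of eggs: +37.0 mg calcium for $0.35 (total $0.35, still need 131.0 mg).
Take 2 servings of chickpeas: +108.0 mg calcium for $1.60 (total $1.95, still need 23.0 mg).
Take 0.7931 servings of strawberries: +23.0 mg calcium for $0.83 (total $2.78, still need 0.0 mg).
Greedy by cheapest-per-mg is optimal for a single linear constraint, so the minimum cost is $2.78.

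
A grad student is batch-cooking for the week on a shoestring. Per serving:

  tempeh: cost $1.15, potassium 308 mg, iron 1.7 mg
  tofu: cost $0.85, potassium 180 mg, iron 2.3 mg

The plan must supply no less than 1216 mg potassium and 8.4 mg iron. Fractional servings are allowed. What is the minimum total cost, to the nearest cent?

tempeh only: max(1216/308, 8.4/1.7) = 4.941 servings → $5.68.
tofu only: max(1216/180, 8.4/2.3) = 6.756 servings → $5.74.
tempeh + tofu with both tight: 3.193 servings and 1.292 servings → $4.77.
The minimum over all feasible corners is $4.77.

$4.77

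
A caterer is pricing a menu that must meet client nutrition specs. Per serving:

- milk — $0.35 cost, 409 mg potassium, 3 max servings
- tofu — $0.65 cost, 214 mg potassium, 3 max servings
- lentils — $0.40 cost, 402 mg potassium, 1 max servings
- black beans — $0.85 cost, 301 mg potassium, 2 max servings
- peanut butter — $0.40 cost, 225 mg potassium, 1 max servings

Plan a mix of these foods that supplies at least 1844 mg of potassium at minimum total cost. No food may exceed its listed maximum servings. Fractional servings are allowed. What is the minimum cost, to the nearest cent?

Cost per mg of potassium: milk $0.0009, lentils $0.0010, peanut butter $0.0018, black beans $0.0028, tofu $0.0030.
Take 3 servings of milk: +1227.0 mg potassium for $1.05 (total $1.05, still need 617.0 mg).
Take 1 serving of lentils: +402.0 mg potassium for $0.40 (total $1.45, still need 215.0 mg).
Take 0.9556 servings of peanut butter: +215.0 mg potassium for $0.38 (total $1.83, still need 0.0 mg).
Filling from the cheapest source first is optimal under one linear minimum: $1.83.

$1.83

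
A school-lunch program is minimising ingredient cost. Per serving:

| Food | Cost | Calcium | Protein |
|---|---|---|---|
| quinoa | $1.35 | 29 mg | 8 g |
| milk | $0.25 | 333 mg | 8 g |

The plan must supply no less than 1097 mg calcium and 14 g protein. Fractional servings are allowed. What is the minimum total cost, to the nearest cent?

$0.82

Check every corner: each single food scaled to meet both minima, and each pair solved so both constraints bind.
quinoa only: max(1097/29, 14/8) = 37.83 servings → $51.07.
milk only: max(1097/333, 14/8) = 3.294 servings → $0.82.
quinoa + milk: intersection lies outside the first quadrant.
Cheapest feasible corner: $0.82.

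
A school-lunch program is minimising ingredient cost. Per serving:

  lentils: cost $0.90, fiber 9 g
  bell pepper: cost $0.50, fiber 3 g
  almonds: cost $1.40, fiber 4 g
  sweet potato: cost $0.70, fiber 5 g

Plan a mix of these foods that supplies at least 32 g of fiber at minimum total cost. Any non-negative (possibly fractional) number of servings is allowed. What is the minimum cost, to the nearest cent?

$3.20

Cost per g of fiber: lentils $0.1000, sweet potato $0.1400, bell pepper $0.1667, almonds $0.3500.
With no serving limits, use only lentils: 32 g / 9 g = 3.556 servings × $0.90 = $3.20.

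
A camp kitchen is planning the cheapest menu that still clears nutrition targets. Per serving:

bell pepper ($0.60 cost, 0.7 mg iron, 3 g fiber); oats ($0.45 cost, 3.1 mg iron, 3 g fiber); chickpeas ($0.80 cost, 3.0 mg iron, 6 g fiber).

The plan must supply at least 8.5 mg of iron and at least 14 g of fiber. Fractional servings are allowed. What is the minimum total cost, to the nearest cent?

Two binding constraints pin down two serving amounts, so the optimal mix uses at most two foods. The candidates are each food alone (scaled to the tighter of iron/fiber) and each pair with both constraints tight.
bell pepper only: max(8.5/0.7, 14/3) = 12.14 servings → $7.29.
oats only: max(8.5/3.1, 14/3) = 4.667 servings → $2.10.
chickpeas only: max(8.5/3.0, 14/6) = 2.833 servings → $2.27.
bell pepper + oats with both tight: 2.486 servings and 2.181 servings → $2.47.
bell pepper + chickpeas: the both-tight solution has a negative serving — not a feasible corner.
oats + chickpeas with both tight: 0.9375 servings and 1.865 servings → $1.91.
Cheapest feasible corner: $1.91.

$1.91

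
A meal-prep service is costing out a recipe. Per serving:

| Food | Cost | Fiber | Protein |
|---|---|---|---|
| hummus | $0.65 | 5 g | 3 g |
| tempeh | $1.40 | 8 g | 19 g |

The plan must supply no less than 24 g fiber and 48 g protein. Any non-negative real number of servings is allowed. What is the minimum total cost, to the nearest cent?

$3.97

At the optimum either one food covers both requirements or two foods hit both targets exactly; no other combination can be cheaper.
hummus only: max(24/5, 48/3) = 16 servings → $10.40.
tempeh only: max(24/8, 48/19) = 3 servings → $4.20.
hummus + tempeh with both tight: 1.014 servings and 2.366 servings → $3.97.
The minimum over all feasible corners is $3.97.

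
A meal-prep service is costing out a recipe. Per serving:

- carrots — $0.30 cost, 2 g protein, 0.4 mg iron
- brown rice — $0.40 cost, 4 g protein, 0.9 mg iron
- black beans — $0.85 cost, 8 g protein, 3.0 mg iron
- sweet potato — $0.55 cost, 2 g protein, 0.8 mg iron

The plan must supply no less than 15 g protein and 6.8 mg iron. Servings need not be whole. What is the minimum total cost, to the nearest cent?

carrots only: max(15/2, 6.8/0.4) = 17 servings → $5.10.
brown rice only: max(15/4, 6.8/0.9) = 7.556 servings → $3.02.
black beans only: max(15/8, 6.8/3.0) = 2.267 servings → $1.93.
sweet potato only: max(15/2, 6.8/0.8) = 8.5 servings → $4.67.
carrots + brown rice: intersection lies outside the first quadrant.
carrots + black beans: intersection lies outside the first quadrant.
carrots + sweet potato with both targets exact would need a negative amount; discard.
brown rice + black beans: the both-tight solution has a negative serving — not a feasible corner.
brown rice + sweet potato with both targets exact would need a negative amount; discard.
black beans + sweet potato: intersection lies outside the first quadrant.
So the least-cost plan costs $1.93.

$1.93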